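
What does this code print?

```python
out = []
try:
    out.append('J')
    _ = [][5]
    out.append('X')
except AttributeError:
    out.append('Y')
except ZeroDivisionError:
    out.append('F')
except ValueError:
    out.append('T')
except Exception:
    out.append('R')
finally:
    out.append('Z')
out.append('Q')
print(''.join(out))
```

Execution trace: 'J' (try body) → 'R' (except Exception) → 'Z' (finally) → 'Q' (after the try/except). Output: JRZQ

Answer: JRZQ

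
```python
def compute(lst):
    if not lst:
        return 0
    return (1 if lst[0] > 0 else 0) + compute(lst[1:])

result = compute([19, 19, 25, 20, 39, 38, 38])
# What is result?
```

Count of positive elements in [19, 19, 25, 20, 39, 38, 38] = 7

Answer: 7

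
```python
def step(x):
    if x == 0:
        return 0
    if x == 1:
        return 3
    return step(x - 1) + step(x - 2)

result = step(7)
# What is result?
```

Build up from base cases: step(0)=0, step(1)=3, step(2)=3, step(3)=6, step(4)=9, step(5)=15, step(6)=24, ..., step(7)=39

Answer: 39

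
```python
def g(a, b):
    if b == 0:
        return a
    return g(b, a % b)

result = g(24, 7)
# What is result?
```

g(24, 7) -> g(7, 3) -> g(3, 1) -> g(1, 0) -> 1

Answer: 1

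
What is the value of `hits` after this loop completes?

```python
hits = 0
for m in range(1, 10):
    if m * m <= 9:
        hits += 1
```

Count numbers where m² ≤ 9
`hits` takes the values: 0 → 1 → 2 → 3

Answer: 3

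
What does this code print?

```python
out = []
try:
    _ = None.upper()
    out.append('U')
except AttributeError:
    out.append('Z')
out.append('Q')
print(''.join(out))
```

Execution trace: 'Z' (except AttributeError) → 'Q' (after the try/except). Output: ZQ

Answer: ZQ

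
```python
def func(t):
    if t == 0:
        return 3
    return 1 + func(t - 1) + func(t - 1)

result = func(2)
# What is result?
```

func(t) = 1 + 2·func(t-1), func(0)=3. Closed form: (3+1)·2^2 - 1 = 15.

Answer: 15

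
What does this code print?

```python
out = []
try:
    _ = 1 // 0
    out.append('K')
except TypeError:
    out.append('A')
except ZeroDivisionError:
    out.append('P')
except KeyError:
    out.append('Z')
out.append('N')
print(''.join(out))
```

Execution trace: 'P' (except ZeroDivisionError) → 'N' (after the try/except). Output: PN

Answer: PN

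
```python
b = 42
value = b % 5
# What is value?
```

Trace:
`b = 42` → b = 42
`value = b % 5` → value = 2
So value = 2

Answer: 2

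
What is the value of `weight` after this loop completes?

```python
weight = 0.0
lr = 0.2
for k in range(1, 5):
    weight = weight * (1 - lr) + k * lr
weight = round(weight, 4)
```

Moving average with lr=0.2
`weight` takes the values: 0.0 → 0.2 → 0.56 → 1.048 → 1.6384

Answer: 1.6384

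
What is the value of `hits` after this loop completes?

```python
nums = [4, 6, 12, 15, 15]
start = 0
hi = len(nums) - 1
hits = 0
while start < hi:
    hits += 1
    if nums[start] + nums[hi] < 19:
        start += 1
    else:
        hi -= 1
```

Steps to find pair summing to 19
`hits` takes the values: 0 → 1 → 2 → 3 → 4

Answer: 4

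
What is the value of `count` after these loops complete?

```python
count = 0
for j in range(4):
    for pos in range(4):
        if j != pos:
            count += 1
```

4² - 4 (exclude diagonal)
`count` takes the values: 0 → 1 → 2 → 3 → 4 → 5 → 6 → 7 → 8 → 9 → 10 → 11 → 12

Answer: 12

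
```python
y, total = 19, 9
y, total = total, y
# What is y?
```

Trace:
`y, total = 19, 9` → y = 19; total = 9
`y, total = total, y` → y = 9; total = 19
So y = 9

Answer: 9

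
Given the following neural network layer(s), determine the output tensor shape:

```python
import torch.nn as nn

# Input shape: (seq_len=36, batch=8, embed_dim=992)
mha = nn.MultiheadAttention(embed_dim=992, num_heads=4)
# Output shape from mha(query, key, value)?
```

Input: (36, 8, 992) -> Output: (36, 8, 992)

Answer: (36, 8, 992)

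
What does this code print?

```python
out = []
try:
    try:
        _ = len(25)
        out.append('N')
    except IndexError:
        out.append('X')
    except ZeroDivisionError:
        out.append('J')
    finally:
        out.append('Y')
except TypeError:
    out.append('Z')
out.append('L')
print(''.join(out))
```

Execution trace: 'Y' (inner finally) → 'Z' (outer except TypeError) → 'L' (after the try/except). Output: YZL

Answer: YZL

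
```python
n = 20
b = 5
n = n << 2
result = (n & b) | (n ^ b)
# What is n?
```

Trace:
`n = 20` → n = 20
`b = 5` → b = 5
`n = n << 2` → n = 80
`result = (n & b) | (n ^ b)` → result = 85
So n = 80

Answer: 80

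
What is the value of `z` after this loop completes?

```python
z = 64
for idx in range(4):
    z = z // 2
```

Halve 4 times: 64 // 2^4 = 4
`z` takes the values: 64 → 32 → 16 → 8 → 4

Answer: 4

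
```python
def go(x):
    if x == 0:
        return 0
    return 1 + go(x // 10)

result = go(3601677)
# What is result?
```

Count of digits of 3601677: 7

Answer: 7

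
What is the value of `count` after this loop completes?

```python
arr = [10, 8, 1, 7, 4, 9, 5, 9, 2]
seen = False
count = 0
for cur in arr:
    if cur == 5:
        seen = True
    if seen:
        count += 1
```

Count elements after first 5 in [10, 8, 1, 7, 4, 9, 5, 9, 2]
`count` takes the values: 0 → 1 → 2 → 3

Answer: 3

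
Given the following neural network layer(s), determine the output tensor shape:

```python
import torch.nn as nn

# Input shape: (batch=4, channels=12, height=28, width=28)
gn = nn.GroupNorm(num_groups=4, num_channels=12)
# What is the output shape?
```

Input: (4, 12, 28, 28) -> Output: (4, 12, 28, 28)

Answer: (4, 12, 28, 28)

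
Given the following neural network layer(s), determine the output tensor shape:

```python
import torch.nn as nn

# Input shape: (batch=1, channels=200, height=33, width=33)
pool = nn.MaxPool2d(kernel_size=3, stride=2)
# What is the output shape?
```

Input: (1, 200, 33, 33) -> Output: (1, 200, 16, 16)

Answer: (1, 200, 16, 16)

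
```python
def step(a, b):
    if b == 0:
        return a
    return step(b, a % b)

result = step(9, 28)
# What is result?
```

step(9, 28) -> step(28, 9) -> step(9, 1) -> step(1, 0) -> 1

Answer: 1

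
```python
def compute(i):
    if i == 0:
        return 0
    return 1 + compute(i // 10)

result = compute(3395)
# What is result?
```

Count of digits of 3395: 4

Answer: 4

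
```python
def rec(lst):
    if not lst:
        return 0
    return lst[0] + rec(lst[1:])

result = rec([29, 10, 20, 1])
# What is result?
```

29 + 10 + 20 + 1 + 0 = 60

Answer: 60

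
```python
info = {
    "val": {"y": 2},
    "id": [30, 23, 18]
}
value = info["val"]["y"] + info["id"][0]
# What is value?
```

Trace:
`info = { ...` → info = {'val': {'y': 2}, 'id': [30, 23, 18]}
`value = info["val"]["y"] + info["id"][0]` → value = 32
So value = 32

Answer: 32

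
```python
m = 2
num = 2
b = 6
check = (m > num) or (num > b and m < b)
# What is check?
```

Trace:
`m = 2` → m = 2
`num = 2` → num = 2
`b = 6` → b = 6
`check = (m > num) or (num > b and m < b)` → check = False
So check = False

Answer: False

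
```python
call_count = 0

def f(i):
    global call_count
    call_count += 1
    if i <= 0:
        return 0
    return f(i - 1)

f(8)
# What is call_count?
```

Linear recursion stepping by 1: 9 calls from i=8 down to ≤0.

Answer: 9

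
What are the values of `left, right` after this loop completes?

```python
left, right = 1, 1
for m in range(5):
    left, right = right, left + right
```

Fibonacci: after 5 iterations
`left, right` takes the values: (1, 1) → (1, 2) → (2, 3) → (3, 5) → (5, 8) → (8, 13)

Answer: 8, 13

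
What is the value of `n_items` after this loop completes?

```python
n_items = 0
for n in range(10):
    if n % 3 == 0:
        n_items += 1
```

Count numbers divisible by 3 in range(10)
`n_items` takes the values: 0 → 1 → 2 → 3 → 4

Answer: 4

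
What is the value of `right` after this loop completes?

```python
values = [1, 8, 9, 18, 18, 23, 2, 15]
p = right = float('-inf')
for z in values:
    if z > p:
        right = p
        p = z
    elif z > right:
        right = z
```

Second largest (with repeats) in [1, 8, 9, 18, 18, 23, 2, 15]
`right` takes the values: -inf → 1 → 8 → 9 → 18

Answer: 18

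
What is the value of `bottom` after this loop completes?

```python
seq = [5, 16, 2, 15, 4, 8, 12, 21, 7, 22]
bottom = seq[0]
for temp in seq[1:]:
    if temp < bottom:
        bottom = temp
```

Minimum of [5, 16, 2, 15, 4, 8, 12, 21, 7, 22]
`bottom` takes the values: 5 → 2

Answer: 2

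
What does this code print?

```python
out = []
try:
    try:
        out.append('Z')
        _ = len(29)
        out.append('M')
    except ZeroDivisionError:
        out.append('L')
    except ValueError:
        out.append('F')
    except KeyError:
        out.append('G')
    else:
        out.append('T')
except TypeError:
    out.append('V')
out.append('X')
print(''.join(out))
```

Execution trace: 'Z' (inner try body) → 'V' (outer except TypeError) → 'X' (after the try/except). Output: ZVX

Answer: ZVX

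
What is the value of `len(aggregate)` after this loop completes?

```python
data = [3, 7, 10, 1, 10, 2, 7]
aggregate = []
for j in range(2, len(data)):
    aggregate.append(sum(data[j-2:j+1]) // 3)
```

Number of 3-element averages
`aggregate` takes the values: [] → [6] → [6, 6] → [6, 6, 7] → [6, 6, 7, 4] → [6, 6, 7, 4, 6]
So `len(aggregate)` = 5

Answer: 5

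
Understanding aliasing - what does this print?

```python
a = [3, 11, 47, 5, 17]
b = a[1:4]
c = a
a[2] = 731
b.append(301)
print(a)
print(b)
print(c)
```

Key concept: slice vs alias.
Step by step:
`a = [3, 11, 47, 5, 17]` → a = [3, 11, 47, 5, 17]
`b = a[1:4]` → b = [11, 47, 5]
`c = a` → c = [3, 11, 47, 5, 17] (same object as a)
`a[2] = 731` → a = [3, 11, 731, 5, 17] (same object as c); c = [3, 11, 731, 5, 17] (same object as a)
`b.append(301)` → b = [11, 47, 5, 301]
`print(a)` → prints [3, 11, 731, 5, 17]
`print(b)` → prints [11, 47, 5, 301]
`print(c)` → prints [3, 11, 731, 5, 17]

Answer:
[3, 11, 731, 5, 17]
[11, 47, 5, 301]
[3, 11, 731, 5, 17]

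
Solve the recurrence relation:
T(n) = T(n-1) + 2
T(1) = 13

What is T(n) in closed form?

Unrolling: T(n) = T(1) + 2·(n-1) = 13 + 2(n-1) = 2n + 11.

Answer: T(n) = 2n + 11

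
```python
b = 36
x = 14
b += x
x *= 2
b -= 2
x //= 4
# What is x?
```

Trace:
`b = 36` → b = 36
`x = 14` → x = 14
`b += x` → b = 50
`x *= 2` → x = 28
`b -= 2` → b = 48
`x //= 4` → x = 7
So x = 7

Answer: 7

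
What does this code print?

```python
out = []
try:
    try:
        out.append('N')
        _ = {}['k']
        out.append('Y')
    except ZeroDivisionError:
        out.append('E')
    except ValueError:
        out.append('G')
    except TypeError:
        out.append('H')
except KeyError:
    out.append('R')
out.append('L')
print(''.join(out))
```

Execution trace: 'N' (try body) → 'R' (outer except KeyError) → 'L' (after the try/except). Output: NRL

Answer: NRL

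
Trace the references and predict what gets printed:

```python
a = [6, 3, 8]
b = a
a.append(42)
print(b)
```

Key concept: basic list aliasing.
Step by step:
`a = [6, 3, 8]` → a = [6, 3, 8]
`b = a` → b = [6, 3, 8] (same object as a)
`a.append(42)` → a = [6, 3, 8, 42] (same object as b); b = [6, 3, 8, 42] (same object as a)
`print(b)` → prints [6, 3, 8, 42]

Answer: [6, 3, 8, 42]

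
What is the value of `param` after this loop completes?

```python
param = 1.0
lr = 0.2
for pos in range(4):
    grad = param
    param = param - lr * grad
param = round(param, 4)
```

Gradient descent: w = 1.0 * (1 - 0.2)^4
`param` takes the values: 1.0 → 0.8 → 0.64 → 0.512 → 0.4096

Answer: 0.4096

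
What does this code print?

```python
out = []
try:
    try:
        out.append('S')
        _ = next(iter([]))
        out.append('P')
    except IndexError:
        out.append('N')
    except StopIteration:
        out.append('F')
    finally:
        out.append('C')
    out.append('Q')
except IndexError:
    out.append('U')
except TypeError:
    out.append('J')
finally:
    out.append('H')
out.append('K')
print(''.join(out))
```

Execution trace: 'S' (inner try body) → 'F' (inner except StopIteration) → 'C' (inner finally) → 'Q' (try body, no exception) → 'H' (finally) → 'K' (after the try/except). Output: SFCQHK

Answer: SFCQHK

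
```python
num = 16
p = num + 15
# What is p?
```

Trace:
`num = 16` → num = 16
`p = num + 15` → p = 31
So p = 31

Answer: 31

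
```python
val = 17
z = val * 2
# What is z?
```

Trace:
`val = 17` → val = 17
`z = val * 2` → z = 34
So z = 34

Answer: 34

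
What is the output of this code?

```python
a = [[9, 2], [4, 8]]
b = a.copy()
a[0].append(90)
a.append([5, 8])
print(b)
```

Key concept: shallow copy with nested lists.
Step by step:
`a = [[9, 2], [4, 8]]` → a = [[9, 2], [4, 8]]
`b = a.copy()` → b = [[9, 2], [4, 8]]
`a[0].append(90)` → a = [[9, 2, 90], [4, 8]]; b = [[9, 2, 90], [4, 8]]
`a.append([5, 8])` → a = [[9, 2, 90], [4, 8], [5, 8]]
`print(b)` → prints [[9, 2, 90], [4, 8]]

Answer: [[9, 2, 90], [4, 8]]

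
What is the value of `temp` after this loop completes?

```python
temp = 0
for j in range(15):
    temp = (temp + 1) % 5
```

Increment mod 5, 15 times = 0
`temp` takes the values: 0 → 1 → 2 → 3 → 4 → 0 → 1 → 2 → 3 → 4 → 0 → 1 → 2 → 3 → 4 → 0

Answer: 0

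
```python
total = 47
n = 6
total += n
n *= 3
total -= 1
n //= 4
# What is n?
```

Trace:
`total = 47` → total = 47
`n = 6` → n = 6
`total += n` → total = 53
`n *= 3` → n = 18
`total -= 1` → total = 52
`n //= 4` → n = 4
So n = 4

Answer: 4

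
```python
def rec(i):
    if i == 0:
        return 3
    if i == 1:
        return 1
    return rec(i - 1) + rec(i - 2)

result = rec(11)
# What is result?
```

Build up from base cases: rec(0)=3, rec(1)=1, rec(2)=4, rec(3)=5, rec(4)=9, rec(5)=14, rec(6)=23, ..., rec(11)=254

Answer: 254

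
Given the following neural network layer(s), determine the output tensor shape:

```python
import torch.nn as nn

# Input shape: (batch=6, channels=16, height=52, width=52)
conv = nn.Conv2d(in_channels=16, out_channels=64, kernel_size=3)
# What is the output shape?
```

Input: (6, 16, 52, 52) -> Output: (6, 64, 50, 50)

Answer: (6, 64, 50, 50)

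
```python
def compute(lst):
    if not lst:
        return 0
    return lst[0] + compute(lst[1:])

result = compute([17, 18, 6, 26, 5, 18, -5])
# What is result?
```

17 + 18 + 6 + 26 + 5 + 18 + (-5) + 0 = 85

Answer: 85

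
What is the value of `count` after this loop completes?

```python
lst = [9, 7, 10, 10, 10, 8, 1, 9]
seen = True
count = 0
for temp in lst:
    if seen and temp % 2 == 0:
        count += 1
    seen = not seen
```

Count even values at even positions
`count` takes the values: 0 → 1 → 2

Answer: 2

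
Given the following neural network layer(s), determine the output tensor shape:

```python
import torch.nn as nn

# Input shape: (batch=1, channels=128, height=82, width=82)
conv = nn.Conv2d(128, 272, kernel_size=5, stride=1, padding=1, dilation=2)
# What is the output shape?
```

Input: (1, 128, 82, 82) -> Output: (1, 272, 76, 76)

Answer: (1, 272, 76, 76)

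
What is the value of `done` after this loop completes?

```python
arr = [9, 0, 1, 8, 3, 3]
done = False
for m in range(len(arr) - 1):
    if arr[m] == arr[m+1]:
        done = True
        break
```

Check consecutive duplicates in [9, 0, 1, 8, 3, 3]
`done` takes the values: False → True

Answer: True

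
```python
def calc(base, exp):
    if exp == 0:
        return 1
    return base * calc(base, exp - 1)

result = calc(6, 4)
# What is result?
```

calc(6, 4) = 6 * 6 * 6 * 6 = 1296

Answer: 1296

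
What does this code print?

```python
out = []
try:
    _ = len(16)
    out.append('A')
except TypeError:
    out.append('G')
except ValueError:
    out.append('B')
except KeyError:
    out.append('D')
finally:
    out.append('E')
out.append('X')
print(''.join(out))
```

Execution trace: 'G' (except TypeError) → 'E' (finally) → 'X' (after the try/except). Output: GEX

Answer: GEX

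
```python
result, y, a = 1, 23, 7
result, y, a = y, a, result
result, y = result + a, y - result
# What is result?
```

Trace:
`result, y, a = 1, 23, 7` → result = 1; y = 23; a = 7
`result, y, a = y, a, result` → result = 23; y = 7; a = 1
`result, y = result + a, y - result` → result = 24; y = -16
So result = 24

Answer: 24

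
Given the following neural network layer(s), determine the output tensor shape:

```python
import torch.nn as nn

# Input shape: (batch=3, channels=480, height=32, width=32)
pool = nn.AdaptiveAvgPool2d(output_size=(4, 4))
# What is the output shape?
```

Input: (3, 480, 32, 32) -> Output: (3, 480, 4, 4)

Answer: (3, 480, 4, 4)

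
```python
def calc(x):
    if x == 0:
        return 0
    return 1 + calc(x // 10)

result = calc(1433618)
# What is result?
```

Count of digits of 1433618: 7

Answer: 7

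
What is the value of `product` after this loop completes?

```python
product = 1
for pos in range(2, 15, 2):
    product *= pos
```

Product of even numbers 2 to 14
`product` takes the values: 1 → 2 → 8 → 48 → 384 → 3840 → 46080 → 645120

Answer: 645120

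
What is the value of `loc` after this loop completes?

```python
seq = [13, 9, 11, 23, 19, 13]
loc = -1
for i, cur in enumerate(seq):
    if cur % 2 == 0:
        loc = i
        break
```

First even number index in [13, 9, 11, 23, 19, 13]
`loc` takes the values: -1

Answer: -1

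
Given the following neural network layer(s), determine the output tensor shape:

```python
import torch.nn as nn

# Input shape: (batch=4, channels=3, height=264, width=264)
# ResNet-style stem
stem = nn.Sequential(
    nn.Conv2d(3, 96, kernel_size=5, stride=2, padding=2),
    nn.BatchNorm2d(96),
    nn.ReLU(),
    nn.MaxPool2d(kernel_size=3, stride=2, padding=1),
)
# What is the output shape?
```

Input: (4, 3, 264, 264) -> after Conv2d 5x5 stride=2: (4, 96, 132, 132) -> Output: (4, 96, 66, 66)

Answer: (4, 96, 66, 66)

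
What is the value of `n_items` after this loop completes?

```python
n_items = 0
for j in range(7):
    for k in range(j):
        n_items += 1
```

Triangle number: 0+1+2+...+6
`n_items` takes the values: 0 → 1 → 2 → 3 → 4 → 5 → 6 → 7 → 8 → 9 → 10 → 11 → 12 → 13 → 14 → 15 → 16 → 17 → 18 → 19 → 20 → 21

Answer: 21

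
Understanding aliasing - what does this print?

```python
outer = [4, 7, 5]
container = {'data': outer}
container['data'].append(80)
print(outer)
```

Key concept: dict holds reference to list.
Step by step:
`outer = [4, 7, 5]` → outer = [4, 7, 5]
`container = {'data': outer}` → container = {'data': [4, 7, 5]}
`container['data'].append(80)` → outer = [4, 7, 5, 80]; container = {'data': [4, 7, 5, 80]}
`print(outer)` → prints [4, 7, 5, 80]

Answer: [4, 7, 5, 80]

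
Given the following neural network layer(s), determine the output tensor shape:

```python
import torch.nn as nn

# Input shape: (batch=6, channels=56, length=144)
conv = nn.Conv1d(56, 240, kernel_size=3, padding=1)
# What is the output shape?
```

Input: (6, 56, 144) -> Output: (6, 240, 144)

Answer: (6, 240, 144)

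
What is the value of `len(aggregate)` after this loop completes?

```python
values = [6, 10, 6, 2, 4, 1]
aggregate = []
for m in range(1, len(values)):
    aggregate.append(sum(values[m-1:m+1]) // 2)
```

Number of 2-element averages
`aggregate` takes the values: [] → [8] → [8, 8] → [8, 8, 4] → [8, 8, 4, 3] → [8, 8, 4, 3, 2]
So `len(aggregate)` = 5

Answer: 5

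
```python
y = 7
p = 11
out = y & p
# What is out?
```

Trace:
`y = 7` → y = 7
`p = 11` → p = 11
`out = y & p` → out = 3
So out = 3

Answer: 3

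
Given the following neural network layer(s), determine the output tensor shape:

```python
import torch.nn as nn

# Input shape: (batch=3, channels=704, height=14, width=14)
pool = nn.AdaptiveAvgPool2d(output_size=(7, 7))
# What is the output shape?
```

Input: (3, 704, 14, 14) -> Output: (3, 704, 7, 7)

Answer: (3, 704, 7, 7)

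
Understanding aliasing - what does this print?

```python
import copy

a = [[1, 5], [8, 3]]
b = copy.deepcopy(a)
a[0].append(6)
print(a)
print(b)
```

Key concept: deep copy is fully independent.
Step by step:
`a = [[1, 5], [8, 3]]` → a = [[1, 5], [8, 3]]
`b = copy.deepcopy(a)` → b = [[1, 5], [8, 3]]
`a[0].append(6)` → a = [[1, 5, 6], [8, 3]]
`print(a)` → prints [[1, 5, 6], [8, 3]]
`print(b)` → prints [[1, 5], [8, 3]]

Answer:
[[1, 5, 6], [8, 3]]
[[1, 5], [8, 3]]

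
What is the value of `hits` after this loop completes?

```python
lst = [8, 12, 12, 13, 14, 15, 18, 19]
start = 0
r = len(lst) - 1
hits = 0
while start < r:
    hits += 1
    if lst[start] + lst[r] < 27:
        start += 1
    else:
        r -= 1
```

Steps to find pair summing to 27
`hits` takes the values: 0 → 1 → 2 → 3 → 4 → 5 → 6 → 7

Answer: 7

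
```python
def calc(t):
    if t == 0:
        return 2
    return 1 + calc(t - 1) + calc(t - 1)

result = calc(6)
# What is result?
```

calc(t) = 1 + 2·calc(t-1), calc(0)=2. Closed form: (2+1)·2^6 - 1 = 191.

Answer: 191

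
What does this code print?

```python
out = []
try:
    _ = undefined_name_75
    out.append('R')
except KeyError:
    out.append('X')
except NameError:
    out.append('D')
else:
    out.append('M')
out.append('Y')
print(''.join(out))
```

Execution trace: 'D' (except NameError) → 'Y' (after the try/except). Output: DY

Answer: DY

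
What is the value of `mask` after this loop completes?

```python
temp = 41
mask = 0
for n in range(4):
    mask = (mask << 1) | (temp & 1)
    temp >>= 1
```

Reverse lowest 4 bits of 41
`mask` takes the values: 0 → 1 → 2 → 4 → 9

Answer: 9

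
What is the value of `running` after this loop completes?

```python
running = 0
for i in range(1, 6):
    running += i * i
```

Sum of squares 1² to 5² = 55
`running` takes the values: 0 → 1 → 5 → 14 → 30 → 55

Answer: 55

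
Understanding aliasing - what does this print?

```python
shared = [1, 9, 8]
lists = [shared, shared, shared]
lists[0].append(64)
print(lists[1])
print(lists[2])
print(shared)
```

Key concept: list of same reference.
Step by step:
`shared = [1, 9, 8]` → shared = [1, 9, 8]
`lists = [shared, shared, shared]` → lists = [[1, 9, 8], [1, 9, 8], [1, 9, 8]]
`lists[0].append(64)` → shared = [1, 9, 8, 64]; lists = [[1, 9, 8, 64], [1, 9, 8, 64], [1, 9, 8, 64]]
`print(lists[1])` → prints [1, 9, 8, 64]
`print(lists[2])` → prints [1, 9, 8, 64]
`print(shared)` → prints [1, 9, 8, 64]

Answer:
[1, 9, 8, 64]
[1, 9, 8, 64]
[1, 9, 8, 64]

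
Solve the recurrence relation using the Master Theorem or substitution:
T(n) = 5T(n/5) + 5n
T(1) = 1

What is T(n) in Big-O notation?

By Master Theorem: a=5, b=5, f(n)=5n. Since log_5(5) = 1 and f(n) = Θ(n^1), Case 2 applies. T(n) = O(n log n).

Answer: O(n log n)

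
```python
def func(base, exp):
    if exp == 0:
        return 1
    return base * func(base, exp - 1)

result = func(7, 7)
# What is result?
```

func(7, 7) = 7 * 7 * 7 * 7 * 7 * 7 * 7 = 823543

Answer: 823543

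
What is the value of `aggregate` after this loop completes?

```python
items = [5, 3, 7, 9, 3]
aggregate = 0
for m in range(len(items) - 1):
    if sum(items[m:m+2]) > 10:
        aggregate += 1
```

Count windows with sum > 10
`aggregate` takes the values: 0 → 1 → 2

Answer: 2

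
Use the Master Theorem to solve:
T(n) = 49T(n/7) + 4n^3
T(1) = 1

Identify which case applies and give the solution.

a=49, b=7, f(n)=4n^3. log_7(49) = 2. Since c=3 > 2 and the regularity condition holds (49(n/7)^3 = (49/7^3)n^3 with 49/7^3 < 1), Case 3 applies: T(n) = Θ(f(n)) = O(n^3).

Answer: O(n^3) - Case 3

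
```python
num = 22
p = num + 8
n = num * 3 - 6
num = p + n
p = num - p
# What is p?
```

Trace:
`num = 22` → num = 22
`p = num + 8` → p = 30
`n = num * 3 - 6` → n = 60
`num = p + n` → num = 90
`p = num - p` → p = 60
So p = 60

Answer: 60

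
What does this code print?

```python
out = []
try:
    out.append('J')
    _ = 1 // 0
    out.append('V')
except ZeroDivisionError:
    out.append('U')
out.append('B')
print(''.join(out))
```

Execution trace: 'J' (try body) → 'U' (except ZeroDivisionError) → 'B' (after the try/except). Output: JUB

Answer: JUB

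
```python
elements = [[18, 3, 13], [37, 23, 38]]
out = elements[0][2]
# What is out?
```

Trace:
`elements = [[18, 3, 13], [37, 23, 38]]` → elements = [[18, 3, 13], [37, 23, 38]]
`out = elements[0][2]` → out = 13
So out = 13

Answer: 13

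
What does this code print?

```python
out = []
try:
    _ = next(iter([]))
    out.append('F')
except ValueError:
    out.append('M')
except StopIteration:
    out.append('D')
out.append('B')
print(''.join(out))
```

Execution trace: 'D' (except StopIteration) → 'B' (after the try/except). Output: DB

Answer: DB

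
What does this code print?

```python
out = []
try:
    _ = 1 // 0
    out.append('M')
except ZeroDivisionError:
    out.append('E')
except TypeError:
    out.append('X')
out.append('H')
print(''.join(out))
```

Execution trace: 'E' (except ZeroDivisionError) → 'H' (after the try/except). Output: EH

Answer: EH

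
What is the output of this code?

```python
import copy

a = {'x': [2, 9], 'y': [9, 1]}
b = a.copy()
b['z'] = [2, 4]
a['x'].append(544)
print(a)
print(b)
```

Key concept: shallow copy of dict with mutable values.
Step by step:
`a = {'x': [2, 9], 'y': [9, 1]}` → a = {'x': [2, 9], 'y': [9, 1]}
`b = a.copy()` → b = {'x': [2, 9], 'y': [9, 1]}
`b['z'] = [2, 4]` → b = {'x': [2, 9], 'y': [9, 1], 'z': [2, 4]}
`a['x'].append(544)` → a = {'x': [2, 9, 544], 'y': [9, 1]}; b = {'x': [2, 9, 544], 'y': [9, 1], 'z': [2, 4]}
`print(a)` → prints {'x': [2, 9, 544], 'y': [9, 1]}
`print(b)` → prints {'x': [2, 9, 544], 'y': [9, 1], 'z': [2, 4]}

Answer:
{'x': [2, 9, 544], 'y': [9, 1]}
{'x': [2, 9, 544], 'y': [9, 1], 'z': [2, 4]}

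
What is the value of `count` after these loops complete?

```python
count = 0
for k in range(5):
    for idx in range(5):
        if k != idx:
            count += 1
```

5² - 5 (exclude diagonal)
`count` takes the values: 0 → 1 → 2 → 3 → 4 → 5 → 6 → 7 → 8 → 9 → 10 → 11 → 12 → 13 → 14 → 15 → 16 → 17 → 18 → 19 → 20

Answer: 20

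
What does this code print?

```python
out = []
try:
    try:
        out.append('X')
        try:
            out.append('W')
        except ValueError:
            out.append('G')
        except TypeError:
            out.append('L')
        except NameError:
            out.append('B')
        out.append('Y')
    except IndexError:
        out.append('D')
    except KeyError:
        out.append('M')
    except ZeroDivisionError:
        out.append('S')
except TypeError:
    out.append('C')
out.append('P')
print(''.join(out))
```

Execution trace: 'X' (try body) → 'W' (inner try body, no exception) → 'Y' (try body, no exception) → 'P' (after the try/except). Output: XWYP

Answer: XWYP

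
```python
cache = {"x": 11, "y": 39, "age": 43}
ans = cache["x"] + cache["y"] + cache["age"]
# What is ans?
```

Trace:
`cache = {"x": 11, "y": 39, "age": 43}` → cache = {'x': 11, 'y': 39, 'age': 43}
`ans = cache["x"] + cache["y"] + cache["age"]` → ans = 93
So ans = 93

Answer: 93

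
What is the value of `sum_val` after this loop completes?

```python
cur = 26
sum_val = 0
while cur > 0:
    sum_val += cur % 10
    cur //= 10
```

Sum digits of 26
`sum_val` takes the values: 0 → 6 → 8

Answer: 8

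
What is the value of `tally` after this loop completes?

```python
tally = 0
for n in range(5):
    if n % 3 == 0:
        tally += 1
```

Count numbers divisible by 3 in range(5)
`tally` takes the values: 0 → 1 → 2

Answer: 2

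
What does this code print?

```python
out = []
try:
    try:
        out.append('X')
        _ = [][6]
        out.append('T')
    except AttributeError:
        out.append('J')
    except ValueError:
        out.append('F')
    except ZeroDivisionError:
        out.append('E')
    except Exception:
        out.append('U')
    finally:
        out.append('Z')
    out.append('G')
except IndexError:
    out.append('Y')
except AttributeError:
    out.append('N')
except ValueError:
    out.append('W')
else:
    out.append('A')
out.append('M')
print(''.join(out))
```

Execution trace: 'X' (inner try body) → 'U' (inner except Exception) → 'Z' (inner finally) → 'G' (try body, no exception) → 'A' (else) → 'M' (after the try/except). Output: XUZGAM

Answer: XUZGAM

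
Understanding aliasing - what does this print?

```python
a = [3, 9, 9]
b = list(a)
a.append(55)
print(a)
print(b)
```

Key concept: list() constructor creates copy.
Step by step:
`a = [3, 9, 9]` → a = [3, 9, 9]
`b = list(a)` → b = [3, 9, 9]
`a.append(55)` → a = [3, 9, 9, 55]
`print(a)` → prints [3, 9, 9, 55]
`print(b)` → prints [3, 9, 9]

Answer:
[3, 9, 9, 55]
[3, 9, 9]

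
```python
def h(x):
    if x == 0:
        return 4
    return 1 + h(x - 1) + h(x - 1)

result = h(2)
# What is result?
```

h(x) = 1 + 2·h(x-1), h(0)=4. Closed form: (4+1)·2^2 - 1 = 19.

Answer: 19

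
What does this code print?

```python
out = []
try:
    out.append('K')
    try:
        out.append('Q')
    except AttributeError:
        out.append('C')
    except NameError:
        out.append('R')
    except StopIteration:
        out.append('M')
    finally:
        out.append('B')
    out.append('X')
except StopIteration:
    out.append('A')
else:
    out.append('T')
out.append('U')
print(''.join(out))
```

Execution trace: 'K' (try body) → 'Q' (inner try body, no exception) → 'B' (inner finally) → 'X' (try body, no exception) → 'T' (else) → 'U' (after the try/except). Output: KQBXTU

Answer: KQBXTU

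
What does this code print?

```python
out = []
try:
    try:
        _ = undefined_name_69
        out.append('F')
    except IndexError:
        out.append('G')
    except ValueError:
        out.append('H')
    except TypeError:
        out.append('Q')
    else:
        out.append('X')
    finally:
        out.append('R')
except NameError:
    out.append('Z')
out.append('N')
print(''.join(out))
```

Execution trace: 'R' (finally) → 'Z' (outer except NameError) → 'N' (after the try/except). Output: RZN

Answer: RZN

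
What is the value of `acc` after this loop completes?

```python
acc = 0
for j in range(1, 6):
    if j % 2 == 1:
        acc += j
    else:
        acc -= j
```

Add odd, subtract even
`acc` takes the values: 0 → 1 → -1 → 2 → -2 → 3

Answer: 3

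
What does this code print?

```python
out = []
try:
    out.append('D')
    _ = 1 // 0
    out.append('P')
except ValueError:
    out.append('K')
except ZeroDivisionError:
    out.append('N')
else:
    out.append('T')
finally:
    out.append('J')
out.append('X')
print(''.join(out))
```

Execution trace: 'D' (try body) → 'N' (except ZeroDivisionError) → 'J' (finally) → 'X' (after the try/except). Output: DNJX

Answer: DNJX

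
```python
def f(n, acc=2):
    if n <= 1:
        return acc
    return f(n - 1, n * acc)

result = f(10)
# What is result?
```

Accumulator trace (n, acc): (10, 2) -> (9, 20) -> (8, 180) -> (7, 1440) -> (6, 10080) -> (5, 60480) -> (4, 302400) -> (3, 1209600) -> (2, 3628800) -> (1, 7257600) -> return 7257600

Answer: 7257600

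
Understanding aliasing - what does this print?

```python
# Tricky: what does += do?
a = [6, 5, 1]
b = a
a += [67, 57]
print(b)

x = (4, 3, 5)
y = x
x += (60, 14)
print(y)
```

Key concept: += behavior differs for mutable vs immutable.
Step by step:
`a = [6, 5, 1]` → a = [6, 5, 1]
`b = a` → b = [6, 5, 1] (same object as a)
`a += [67, 57]` → a = [6, 5, 1, 67, 57] (same object as b); b = [6, 5, 1, 67, 57] (same object as a)
`print(b)` → prints [6, 5, 1, 67, 57]
`x = (4, 3, 5)` → x = (4, 3, 5)
`y = x` → y = (4, 3, 5)
`x += (60, 14)` → x = (4, 3, 5, 60, 14)
`print(y)` → prints (4, 3, 5)

Answer:
[6, 5, 1, 67, 57]
(4, 3, 5)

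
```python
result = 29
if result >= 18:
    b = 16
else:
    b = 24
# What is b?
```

Trace:
`result = 29` → result = 29
`if result >= 18: ...` → result >= 18 is True → b = 16
So b = 16

Answer: 16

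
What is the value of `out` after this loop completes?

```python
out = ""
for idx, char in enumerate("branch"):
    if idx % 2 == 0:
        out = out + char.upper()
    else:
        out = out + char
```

Uppercase even positions in 'branch'
`out` takes the values: "" → "B" → "Br" → "BrA" → "BrAn" → "BrAnC" → "BrAnCh"

Answer: "BrAnCh"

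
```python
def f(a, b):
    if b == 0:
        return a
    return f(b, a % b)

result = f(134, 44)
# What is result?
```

f(134, 44) -> f(44, 2) -> f(2, 0) -> 2

Answer: 2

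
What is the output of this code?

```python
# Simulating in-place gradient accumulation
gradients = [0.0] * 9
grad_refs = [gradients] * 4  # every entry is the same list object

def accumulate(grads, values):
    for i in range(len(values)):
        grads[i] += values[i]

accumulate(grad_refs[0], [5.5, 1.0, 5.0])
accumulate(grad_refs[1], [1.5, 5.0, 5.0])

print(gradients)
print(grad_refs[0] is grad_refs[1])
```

Key concept: gradient accumulation aliasing.
Step by step:
`gradients = [0.0] * 9` → gradients = [0.0, 0.0, 0.0, 0.0, 0.0, 0.0, 0.0, 0.0, 0.0]
`grad_refs = [gradients] * 4` → grad_refs = [[0.0, 0.0, 0.0, 0.0, 0.0, 0.0, 0.0, 0.0, 0.0], [0.0, 0.0, 0.0, 0.0, 0.0, 0.0, 0.0, 0.0, 0.0], [0.0, 0.0, 0.0, 0.0, 0.0, 0.0, 0.0, 0.0, 0.0], [0.0, 0.0, 0.0, 0.0, 0.0, 0.0, 0.0, 0.0, 0.0]]
`accumulate(grad_refs[0], [5.5, 1.0, 5.0])` → gradients = [5.5, 1.0, 5.0, 0.0, 0.0, 0.0, 0.0, 0.0, 0.0]; grad_refs = [[5.5, 1.0, 5.0, 0.0, 0.0, 0.0, 0.0, 0.0, 0.0], [5.5, 1.0, 5.0, 0.0, 0.0, 0.0, 0.0, 0.0, 0.0], [5.5, 1.0, 5.0, 0.0, 0.0, 0.0, 0.0, 0.0, 0.0], [5.5, 1.0, 5.0, 0.0, 0.0, 0.0, 0.0, 0.0, 0.0]]
`accumulate(grad_refs[1], [1.5, 5.0, 5.0])` → gradients = [7.0, 6.0, 10.0, 0.0, 0.0, 0.0, 0.0, 0.0, 0.0]; grad_refs = [[7.0, 6.0, 10.0, 0.0, 0.0, 0.0, 0.0, 0.0, 0.0], [7.0, 6.0, 10.0, 0.0, 0.0, 0.0, 0.0, 0.0, 0.0], [7.0, 6.0, 10.0, 0.0, 0.0, 0.0, 0.0, 0.0, 0.0], [7.0, 6.0, 10.0, 0.0, 0.0, 0.0, 0.0, 0.0, 0.0]]
`print(gradients)` → prints [7.0, 6.0, 10.0, 0.0, 0.0, 0.0, 0.0, 0.0, 0.0]
`print(grad_refs[0] is grad_refs[1])` → prints True

Answer:
[7.0, 6.0, 10.0, 0.0, 0.0, 0.0, 0.0, 0.0, 0.0]
True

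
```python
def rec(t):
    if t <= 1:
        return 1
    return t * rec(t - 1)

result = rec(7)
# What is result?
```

rec(7) = 7 * 6 * 5 * 4 * 3 * 2 * 1 = 5040

Answer: 5040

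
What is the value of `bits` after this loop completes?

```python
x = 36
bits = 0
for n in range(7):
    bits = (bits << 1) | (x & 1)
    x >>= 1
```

Reverse lowest 7 bits of 36
`bits` takes the values: 0 → 1 → 2 → 4 → 9 → 18

Answer: 18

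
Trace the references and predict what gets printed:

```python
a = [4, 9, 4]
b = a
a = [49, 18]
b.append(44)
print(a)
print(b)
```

Key concept: rebinding vs mutation: a is rebound to a new list, b still points at the original.
Step by step:
`a = [4, 9, 4]` → a = [4, 9, 4]
`b = a` → b = [4, 9, 4] (same object as a)
`a = [49, 18]` → a = [49, 18]
`b.append(44)` → b = [4, 9, 4, 44]
`print(a)` → prints [49, 18]
`print(b)` → prints [4, 9, 4, 44]

Answer:
[49, 18]
[4, 9, 4, 44]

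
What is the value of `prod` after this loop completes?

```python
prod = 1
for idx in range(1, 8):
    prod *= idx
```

7! = 5040
`prod` takes the values: 1 → 2 → 6 → 24 → 120 → 720 → 5040

Answer: 5040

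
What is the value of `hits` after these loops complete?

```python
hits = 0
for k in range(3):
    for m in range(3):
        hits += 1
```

3 * 3 = 9
`hits` takes the values: 0 → 1 → 2 → 3 → 4 → 5 → 6 → 7 → 8 → 9

Answer: 9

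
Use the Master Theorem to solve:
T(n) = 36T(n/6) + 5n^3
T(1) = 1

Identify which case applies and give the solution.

a=36, b=6, f(n)=5n^3. log_6(36) = 2. Since c=3 > 2 and the regularity condition holds (36(n/6)^3 = (36/6^3)n^3 with 36/6^3 < 1), Case 3 applies: T(n) = Θ(f(n)) = O(n^3).

Answer: O(n^3) - Case 3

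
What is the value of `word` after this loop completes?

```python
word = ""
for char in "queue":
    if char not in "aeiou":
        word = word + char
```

Remove vowels from 'queue'
`word` takes the values: "" → "q"

Answer: "q"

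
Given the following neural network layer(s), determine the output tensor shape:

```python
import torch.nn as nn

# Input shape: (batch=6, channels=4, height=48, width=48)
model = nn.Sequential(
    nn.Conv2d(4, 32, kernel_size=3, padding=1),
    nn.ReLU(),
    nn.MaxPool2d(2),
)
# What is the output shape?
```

Input: (6, 4, 48, 48) -> after Conv2d: (6, 32, 48, 48) -> after ReLU: (6, 32, 48, 48) -> Output: (6, 32, 24, 24)

Answer: (6, 32, 24, 24)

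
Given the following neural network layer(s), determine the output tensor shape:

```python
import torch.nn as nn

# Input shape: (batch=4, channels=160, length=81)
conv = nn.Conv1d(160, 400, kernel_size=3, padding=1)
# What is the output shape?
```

Input: (4, 160, 81) -> Output: (4, 400, 81)

Answer: (4, 400, 81)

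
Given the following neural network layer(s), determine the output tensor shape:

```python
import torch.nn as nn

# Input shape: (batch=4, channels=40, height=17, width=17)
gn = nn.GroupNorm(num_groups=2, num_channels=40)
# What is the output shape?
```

Input: (4, 40, 17, 17) -> Output: (4, 40, 17, 17)

Answer: (4, 40, 17, 17)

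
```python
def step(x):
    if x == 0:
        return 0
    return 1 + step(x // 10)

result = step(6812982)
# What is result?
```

Count of digits of 6812982: 7

Answer: 7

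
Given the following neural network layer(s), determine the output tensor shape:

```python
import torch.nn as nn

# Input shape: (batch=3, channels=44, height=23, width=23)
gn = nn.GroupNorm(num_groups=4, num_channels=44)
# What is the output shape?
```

Input: (3, 44, 23, 23) -> Output: (3, 44, 23, 23)

Answer: (3, 44, 23, 23)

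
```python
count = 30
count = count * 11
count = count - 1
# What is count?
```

Trace:
`count = 30` → count = 30
`count = count * 11` → count = 330
`count = count - 1` → count = 329
So count = 329

Answer: 329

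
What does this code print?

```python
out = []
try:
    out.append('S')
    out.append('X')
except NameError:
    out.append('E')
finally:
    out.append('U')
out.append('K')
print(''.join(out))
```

Execution trace: 'S' (try body) → 'X' (try body, no exception) → 'U' (finally) → 'K' (after the try/except). Output: SXUK

Answer: SXUK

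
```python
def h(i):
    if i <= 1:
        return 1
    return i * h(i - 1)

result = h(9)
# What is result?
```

h(9) = 9 * 8 * 7 * 6 * 5 * 4 * 3 * 2 * 1 = 362880

Answer: 362880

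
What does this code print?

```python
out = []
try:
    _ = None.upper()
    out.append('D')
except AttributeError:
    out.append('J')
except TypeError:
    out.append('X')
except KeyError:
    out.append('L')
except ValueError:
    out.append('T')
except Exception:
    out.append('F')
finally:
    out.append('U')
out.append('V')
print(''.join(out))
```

Execution trace: 'J' (except AttributeError) → 'U' (finally) → 'V' (after the try/except). Output: JUV

Answer: JUV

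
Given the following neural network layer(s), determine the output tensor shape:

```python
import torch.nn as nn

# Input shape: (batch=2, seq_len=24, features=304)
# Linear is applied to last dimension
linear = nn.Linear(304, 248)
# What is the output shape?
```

Input: (2, 24, 304) -> Output: (2, 24, 248)

Answer: (2, 24, 248)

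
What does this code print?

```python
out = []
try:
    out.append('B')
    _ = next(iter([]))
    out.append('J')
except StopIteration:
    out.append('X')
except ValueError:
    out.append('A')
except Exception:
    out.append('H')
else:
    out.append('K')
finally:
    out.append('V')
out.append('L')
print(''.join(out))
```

Execution trace: 'B' (try body) → 'X' (except StopIteration) → 'V' (finally) → 'L' (after the try/except). Output: BXVL

Answer: BXVL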